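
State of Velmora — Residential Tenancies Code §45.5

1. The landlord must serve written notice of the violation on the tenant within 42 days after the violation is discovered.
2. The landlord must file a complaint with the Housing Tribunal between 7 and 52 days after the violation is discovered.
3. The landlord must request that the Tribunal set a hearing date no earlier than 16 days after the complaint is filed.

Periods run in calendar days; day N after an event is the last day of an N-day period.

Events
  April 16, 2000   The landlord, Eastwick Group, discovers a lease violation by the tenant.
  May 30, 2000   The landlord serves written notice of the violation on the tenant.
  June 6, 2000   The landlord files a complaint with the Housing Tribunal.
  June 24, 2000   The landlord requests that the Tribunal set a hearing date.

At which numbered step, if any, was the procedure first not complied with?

Step 1

(1) due by April 16, 2000 + 42 days = May 28, 2000; May 30, 2000 misses that deadline by 2 days.
Later steps need not be reached.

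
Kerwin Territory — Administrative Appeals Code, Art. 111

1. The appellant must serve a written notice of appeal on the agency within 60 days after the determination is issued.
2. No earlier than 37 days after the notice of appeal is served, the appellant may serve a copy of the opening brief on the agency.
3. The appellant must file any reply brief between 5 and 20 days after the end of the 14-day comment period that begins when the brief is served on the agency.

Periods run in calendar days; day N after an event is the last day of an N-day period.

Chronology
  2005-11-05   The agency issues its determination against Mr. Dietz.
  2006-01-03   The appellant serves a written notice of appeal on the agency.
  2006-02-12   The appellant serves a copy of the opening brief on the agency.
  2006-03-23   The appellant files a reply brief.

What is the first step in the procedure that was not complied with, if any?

Step 3

(1) due by 2005-11-05 + 60 days = 2006-01-04; completed 2006-01-03, before the deadline.
(2) permitted from 2006-01-03 + 37 days = 2006-02-09 onward; done 2006-02-12 — permitted.
(3) the permitted window runs from 2006-02-26 + 5 = 2006-03-03 to 2006-02-26 + 20 = 2006-03-18; done 2006-03-23 — 5 days after the window closed.
The analysis stops there.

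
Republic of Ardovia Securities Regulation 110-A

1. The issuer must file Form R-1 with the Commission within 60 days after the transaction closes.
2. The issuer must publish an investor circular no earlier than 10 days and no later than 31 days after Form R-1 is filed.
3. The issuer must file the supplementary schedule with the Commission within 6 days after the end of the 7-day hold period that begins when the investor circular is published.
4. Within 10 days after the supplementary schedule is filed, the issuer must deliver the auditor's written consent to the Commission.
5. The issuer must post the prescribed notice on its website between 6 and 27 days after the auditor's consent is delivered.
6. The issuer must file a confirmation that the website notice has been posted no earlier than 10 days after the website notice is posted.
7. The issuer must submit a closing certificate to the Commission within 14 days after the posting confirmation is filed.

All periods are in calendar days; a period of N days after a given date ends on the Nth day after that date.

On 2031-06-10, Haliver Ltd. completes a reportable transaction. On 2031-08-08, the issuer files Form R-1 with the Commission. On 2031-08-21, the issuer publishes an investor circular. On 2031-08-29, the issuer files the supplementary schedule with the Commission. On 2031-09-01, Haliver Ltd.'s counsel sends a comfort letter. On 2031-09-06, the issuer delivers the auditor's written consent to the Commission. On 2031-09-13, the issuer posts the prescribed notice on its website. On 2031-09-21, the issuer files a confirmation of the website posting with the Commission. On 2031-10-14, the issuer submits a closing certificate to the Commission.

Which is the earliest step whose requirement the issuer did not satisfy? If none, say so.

Step 6

Step 1 — counting 60 days from 2031-06-10 (when the transaction closes) gives a deadline of 2031-08-09; completed 2031-08-08, before the deadline.
Step 2 — 10 and 31 days from 2031-08-08 (when Form R-1 is filed) are 2031-08-18 and 2031-09-08 respectively; done 2031-08-21, which is between those dates.
Step 3 — counting 6 days from 2031-08-28 (end of the 7-day hold period, which began when the investor circular is published on 2031-08-21) gives a deadline of 2031-09-03; 2031-08-29 is within that limit.
Step 4 — counting 10 days from 2031-08-29 (when the supplementary schedule is filed) gives a deadline of 2031-09-08; completed 2031-09-06, before the deadline.
Step 5 — 6 and 27 days from 2031-09-06 (when the auditor's consent is delivered) are 2031-09-12 and 2031-10-03 respectively; done 2031-09-13 — within the window.
Step 6 — must wait 10 days from 2031-09-13 (when the website notice is posted), so not before 2031-09-23; done 2031-09-21 — 2 days too early.
That is the first point of non-compliance.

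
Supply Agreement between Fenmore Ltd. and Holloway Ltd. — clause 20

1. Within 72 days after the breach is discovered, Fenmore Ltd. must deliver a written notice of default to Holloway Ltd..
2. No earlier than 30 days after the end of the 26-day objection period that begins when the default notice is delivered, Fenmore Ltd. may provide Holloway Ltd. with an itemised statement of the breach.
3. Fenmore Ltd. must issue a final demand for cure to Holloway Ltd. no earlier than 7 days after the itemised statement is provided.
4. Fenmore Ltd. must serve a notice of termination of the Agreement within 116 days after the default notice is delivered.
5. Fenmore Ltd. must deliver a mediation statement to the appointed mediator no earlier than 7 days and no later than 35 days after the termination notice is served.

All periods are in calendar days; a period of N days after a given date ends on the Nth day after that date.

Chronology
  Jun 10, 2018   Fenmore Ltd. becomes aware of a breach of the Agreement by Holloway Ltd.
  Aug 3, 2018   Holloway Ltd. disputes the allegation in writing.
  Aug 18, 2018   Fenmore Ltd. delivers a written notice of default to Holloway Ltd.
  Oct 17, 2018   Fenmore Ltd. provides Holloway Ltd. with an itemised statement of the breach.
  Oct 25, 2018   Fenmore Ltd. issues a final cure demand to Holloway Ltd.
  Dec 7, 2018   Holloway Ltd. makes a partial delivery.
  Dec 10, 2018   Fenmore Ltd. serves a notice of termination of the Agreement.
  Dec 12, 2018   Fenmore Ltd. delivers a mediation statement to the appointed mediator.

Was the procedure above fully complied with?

No

Step 1: 72 days after Jun 10, 2018 (when the breach is discovered) is Aug 21, 2018; done Aug 18, 2018 — timely.
Step 2: the earliest permitted date is 30 days after Sep 13, 2018 (end of the 26-day objection period, which began when the default notice is delivered on Aug 18, 2018), i.e. Oct 13, 2018; done Oct 17, 2018, after the minimum wait.
Step 3: the earliest permitted date is 7 days after Oct 17, 2018 (when the itemised statement is provided), i.e. Oct 24, 2018; Oct 25, 2018 is on or after that date.
Step 4: 116 days after Aug 18, 2018 (when the default notice is delivered) is Dec 12, 2018; done Dec 10, 2018 — timely.
Step 5: the window is 7–35 days after Dec 10, 2018 (when the termination notice is served), so Dec 17, 2018 through Jan 14, 2019; Dec 12, 2018 is 5 days too early.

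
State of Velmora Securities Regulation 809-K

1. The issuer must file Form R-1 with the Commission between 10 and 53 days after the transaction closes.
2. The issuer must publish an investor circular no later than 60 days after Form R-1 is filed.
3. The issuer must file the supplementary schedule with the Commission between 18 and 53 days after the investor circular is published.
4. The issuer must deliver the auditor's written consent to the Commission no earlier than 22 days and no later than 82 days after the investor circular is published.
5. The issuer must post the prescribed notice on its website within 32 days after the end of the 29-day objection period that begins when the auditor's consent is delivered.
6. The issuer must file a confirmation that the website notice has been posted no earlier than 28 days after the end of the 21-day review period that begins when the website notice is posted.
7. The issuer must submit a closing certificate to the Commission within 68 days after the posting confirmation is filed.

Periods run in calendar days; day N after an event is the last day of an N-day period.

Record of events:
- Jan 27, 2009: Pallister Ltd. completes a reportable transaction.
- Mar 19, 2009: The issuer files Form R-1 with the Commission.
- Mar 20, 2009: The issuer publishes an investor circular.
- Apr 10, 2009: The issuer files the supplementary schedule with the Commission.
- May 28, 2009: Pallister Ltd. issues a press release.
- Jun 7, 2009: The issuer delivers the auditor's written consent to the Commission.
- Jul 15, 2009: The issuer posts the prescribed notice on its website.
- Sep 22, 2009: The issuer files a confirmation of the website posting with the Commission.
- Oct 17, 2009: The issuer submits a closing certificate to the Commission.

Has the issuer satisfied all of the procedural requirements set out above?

Yes

(1) the permitted window runs from Jan 27, 2009 + 10 = Feb 6, 2009 to Jan 27, 2009 + 53 = Mar 21, 2009; done Mar 19, 2009, which is between those dates.
(2) due by Mar 19, 2009 + 60 days = May 18, 2009; done Mar 20, 2009 — timely.
(3) the permitted window runs from Mar 20, 2009 + 18 = Apr 7, 2009 to Mar 20, 2009 + 53 = May 12, 2009; Apr 10, 2009 falls inside that range.
(4) the permitted window runs from Mar 20, 2009 + 22 = Apr 11, 2009 to Mar 20, 2009 + 82 = Jun 10, 2009; done Jun 7, 2009 — within the window.
(5) due by Jul 6, 2009 + 32 days = Aug 7, 2009; Jul 15, 2009 is within that limit.
(6) permitted from Aug 5, 2009 + 28 days = Sep 2, 2009 onward; done Sep 22, 2009 — permitted.
(7) due by Sep 22, 2009 + 68 days = Nov 29, 2009; Oct 17, 2009 is within that limit.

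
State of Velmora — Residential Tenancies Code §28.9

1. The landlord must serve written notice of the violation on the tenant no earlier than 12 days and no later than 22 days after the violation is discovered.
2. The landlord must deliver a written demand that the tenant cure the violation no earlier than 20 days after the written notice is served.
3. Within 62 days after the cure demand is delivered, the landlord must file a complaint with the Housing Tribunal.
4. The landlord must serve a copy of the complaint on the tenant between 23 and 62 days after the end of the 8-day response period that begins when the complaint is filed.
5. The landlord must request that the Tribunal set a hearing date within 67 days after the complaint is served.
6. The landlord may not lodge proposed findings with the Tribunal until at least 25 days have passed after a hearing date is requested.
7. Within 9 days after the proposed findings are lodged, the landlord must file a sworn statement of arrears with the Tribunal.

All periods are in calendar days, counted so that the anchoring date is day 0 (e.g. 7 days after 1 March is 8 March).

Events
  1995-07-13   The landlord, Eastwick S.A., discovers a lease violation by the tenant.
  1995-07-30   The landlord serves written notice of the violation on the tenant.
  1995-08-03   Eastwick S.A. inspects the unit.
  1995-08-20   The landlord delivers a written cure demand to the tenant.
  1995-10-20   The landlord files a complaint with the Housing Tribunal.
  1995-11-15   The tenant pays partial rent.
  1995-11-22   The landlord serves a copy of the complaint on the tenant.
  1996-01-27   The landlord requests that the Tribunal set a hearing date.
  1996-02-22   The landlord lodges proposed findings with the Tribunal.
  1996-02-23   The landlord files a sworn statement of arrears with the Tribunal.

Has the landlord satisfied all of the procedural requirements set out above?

Yes

Step 1: the window is 12–22 days after 1995-07-13 (when the violation is discovered), so 1995-07-25 through 1995-08-04; done 1995-07-30, which is between those dates.
Step 2: the earliest permitted date is 20 days after 1995-07-30 (when the written notice is served), i.e. 1995-08-19; 1995-08-20 is on or after that date.
Step 3: 62 days after 1995-08-20 (when the cure demand is delivered) is 1995-10-21; 1995-10-20 is within that limit.
Step 4: the window is 23–62 days after 1995-10-28 (end of the 8-day response period, which began when the complaint is filed on 1995-10-20), so 1995-11-20 through 1995-12-29; 1995-11-22 falls inside that range.
Step 5: 67 days after 1995-11-22 (when the complaint is served) is 1996-01-28; 1996-01-27 is within that limit.
Step 6: the earliest permitted date is 25 days after 1996-01-27 (when a hearing date is requested), i.e. 1996-02-21; 1996-02-22 is on or after that date.
Step 7: 9 days after 1996-02-22 (when the proposed findings are lodged) is 1996-03-02; done 1996-02-23 — timely.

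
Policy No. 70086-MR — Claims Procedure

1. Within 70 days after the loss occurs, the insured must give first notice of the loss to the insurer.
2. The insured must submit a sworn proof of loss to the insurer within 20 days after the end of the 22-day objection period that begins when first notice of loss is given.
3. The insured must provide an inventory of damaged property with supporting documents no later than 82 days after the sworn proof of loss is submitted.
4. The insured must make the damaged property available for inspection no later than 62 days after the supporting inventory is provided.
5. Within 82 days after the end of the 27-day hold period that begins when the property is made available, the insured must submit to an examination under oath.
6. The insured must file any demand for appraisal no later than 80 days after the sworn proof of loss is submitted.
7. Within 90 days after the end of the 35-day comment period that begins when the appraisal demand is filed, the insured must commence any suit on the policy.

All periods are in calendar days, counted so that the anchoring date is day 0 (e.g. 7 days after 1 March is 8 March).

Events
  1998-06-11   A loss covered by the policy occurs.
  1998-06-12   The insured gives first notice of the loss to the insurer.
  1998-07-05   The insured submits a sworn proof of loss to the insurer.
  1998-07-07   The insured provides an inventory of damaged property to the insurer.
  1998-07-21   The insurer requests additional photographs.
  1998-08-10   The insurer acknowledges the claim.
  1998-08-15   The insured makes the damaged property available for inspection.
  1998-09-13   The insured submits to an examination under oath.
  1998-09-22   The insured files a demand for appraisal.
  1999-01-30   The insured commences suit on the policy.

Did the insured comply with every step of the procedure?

No

Step 1 — counting 70 days from 1998-06-11 (when the loss occurs) gives a deadline of 1998-08-20; 1998-06-12 is within that limit.
Step 2 — counting 20 days from 1998-07-04 (end of the 22-day objection period, which began when first notice of loss is given on 1998-06-12) gives a deadline of 1998-07-24; completed 1998-07-05, before the deadline.
Step 3 — counting 82 days from 1998-07-05 (when the sworn proof of loss is submitted) gives a deadline of 1998-09-25; 1998-07-07 is within that limit.
Step 4 — counting 62 days from 1998-07-07 (when the supporting inventory is provided) gives a deadline of 1998-09-07; 1998-08-15 is within that limit.
Step 5 — counting 82 days from 1998-09-11 (end of the 27-day hold period, which began when the property is made available on 1998-08-15) gives a deadline of 1998-12-02; done 1998-09-13 — timely.
Step 6 — counting 80 days from 1998-07-05 (when the sworn proof of loss is submitted) gives a deadline of 1998-09-23; 1998-09-22 is within that limit.
Step 7 — counting 90 days from 1998-10-27 (end of the 35-day comment period, which began when the appraisal demand is filed on 1998-09-22) gives a deadline of 1999-01-25; done 1999-01-30 — 5 days late.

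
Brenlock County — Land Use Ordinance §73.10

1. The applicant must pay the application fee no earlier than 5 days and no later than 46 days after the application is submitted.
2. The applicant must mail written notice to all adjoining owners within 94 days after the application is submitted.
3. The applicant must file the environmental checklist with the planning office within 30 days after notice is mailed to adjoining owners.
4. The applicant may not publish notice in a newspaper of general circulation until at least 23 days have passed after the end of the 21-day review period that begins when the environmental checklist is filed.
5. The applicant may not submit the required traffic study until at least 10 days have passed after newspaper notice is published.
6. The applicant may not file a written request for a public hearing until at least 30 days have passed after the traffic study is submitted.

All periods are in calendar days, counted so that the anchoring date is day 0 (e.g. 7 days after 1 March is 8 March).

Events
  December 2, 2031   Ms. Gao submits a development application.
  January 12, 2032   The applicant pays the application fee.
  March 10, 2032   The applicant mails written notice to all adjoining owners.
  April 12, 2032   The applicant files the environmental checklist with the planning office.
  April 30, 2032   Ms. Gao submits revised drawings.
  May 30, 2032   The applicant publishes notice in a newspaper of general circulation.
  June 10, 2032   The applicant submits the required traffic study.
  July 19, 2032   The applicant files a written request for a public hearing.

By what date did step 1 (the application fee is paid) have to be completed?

January 17, 2032

Step 1 runs from December 2, 2031, when the application is submitted. The window is 5–46 days after December 2, 2031; it closes on January 17, 2032.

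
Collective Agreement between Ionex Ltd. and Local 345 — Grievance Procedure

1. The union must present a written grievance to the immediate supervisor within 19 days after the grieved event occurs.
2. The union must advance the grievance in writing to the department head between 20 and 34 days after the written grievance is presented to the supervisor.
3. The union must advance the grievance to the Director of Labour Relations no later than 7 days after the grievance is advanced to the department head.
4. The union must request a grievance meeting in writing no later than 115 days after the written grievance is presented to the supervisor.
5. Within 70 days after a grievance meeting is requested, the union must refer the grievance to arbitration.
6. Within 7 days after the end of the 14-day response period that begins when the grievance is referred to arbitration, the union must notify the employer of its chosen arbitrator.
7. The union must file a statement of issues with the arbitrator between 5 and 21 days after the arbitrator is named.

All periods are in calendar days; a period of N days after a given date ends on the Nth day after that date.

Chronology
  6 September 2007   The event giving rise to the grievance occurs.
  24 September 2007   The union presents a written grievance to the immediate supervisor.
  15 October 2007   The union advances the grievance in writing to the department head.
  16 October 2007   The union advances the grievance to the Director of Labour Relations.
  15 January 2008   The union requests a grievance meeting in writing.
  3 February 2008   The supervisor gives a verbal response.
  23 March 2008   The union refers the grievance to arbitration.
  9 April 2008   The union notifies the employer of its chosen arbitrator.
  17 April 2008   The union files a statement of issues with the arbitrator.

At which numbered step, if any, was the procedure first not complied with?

None — every step was satisfied

(1) due by 6 September 2007 + 19 days = 25 September 2007; done 24 September 2007 — timely.
(2) the permitted window runs from 24 September 2007 + 20 = 14 October 2007 to 24 September 2007 + 34 = 28 October 2007; 15 October 2007 falls inside that range.
(3) due by 15 October 2007 + 7 days = 22 October 2007; done 16 October 2007 — timely.
(4) due by 24 September 2007 + 115 days = 17 January 2008; completed 15 January 2008, before the deadline.
(5) due by 15 January 2008 + 70 days = 25 March 2008; completed 23 March 2008, before the deadline.
(6) due by 6 April 2008 + 7 days = 13 April 2008; 9 April 2008 is within that limit.
(7) the permitted window runs from 9 April 2008 + 5 = 14 April 2008 to 9 April 2008 + 21 = 30 April 2008; done 17 April 2008 — within the window.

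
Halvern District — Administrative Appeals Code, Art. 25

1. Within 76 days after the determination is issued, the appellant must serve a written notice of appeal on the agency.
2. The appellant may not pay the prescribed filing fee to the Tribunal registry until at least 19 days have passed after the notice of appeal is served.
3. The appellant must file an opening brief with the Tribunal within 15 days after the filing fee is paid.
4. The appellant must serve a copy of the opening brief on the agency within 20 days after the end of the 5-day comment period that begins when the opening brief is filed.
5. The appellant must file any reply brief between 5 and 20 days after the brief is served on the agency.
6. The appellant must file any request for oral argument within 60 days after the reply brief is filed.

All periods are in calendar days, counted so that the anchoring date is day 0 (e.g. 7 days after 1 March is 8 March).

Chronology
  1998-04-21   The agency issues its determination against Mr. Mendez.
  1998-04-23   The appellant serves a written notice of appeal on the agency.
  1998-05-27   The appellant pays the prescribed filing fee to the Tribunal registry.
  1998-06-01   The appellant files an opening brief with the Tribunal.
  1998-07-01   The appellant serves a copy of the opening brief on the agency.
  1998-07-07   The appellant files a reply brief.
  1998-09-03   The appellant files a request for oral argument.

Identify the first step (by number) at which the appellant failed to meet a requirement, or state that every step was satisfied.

Step 1 — counting 76 days from 1998-04-21 (when the determination is issued) gives a deadline of 1998-07-06; done 1998-04-23 — timely.
Step 2 — must wait 19 days from 1998-04-23 (when the notice of appeal is served), so not before 1998-05-12; 1998-05-27 is on or after that date.
Step 3 — counting 15 days from 1998-05-27 (when the filing fee is paid) gives a deadline of 1998-06-11; 1998-06-01 is within that limit.
Step 4 — counting 20 days from 1998-06-06 (end of the 5-day comment period, which began when the opening brief is filed on 1998-06-01) gives a deadline of 1998-06-26; not done until 1998-07-01, 5 days after the deadline.

Step 4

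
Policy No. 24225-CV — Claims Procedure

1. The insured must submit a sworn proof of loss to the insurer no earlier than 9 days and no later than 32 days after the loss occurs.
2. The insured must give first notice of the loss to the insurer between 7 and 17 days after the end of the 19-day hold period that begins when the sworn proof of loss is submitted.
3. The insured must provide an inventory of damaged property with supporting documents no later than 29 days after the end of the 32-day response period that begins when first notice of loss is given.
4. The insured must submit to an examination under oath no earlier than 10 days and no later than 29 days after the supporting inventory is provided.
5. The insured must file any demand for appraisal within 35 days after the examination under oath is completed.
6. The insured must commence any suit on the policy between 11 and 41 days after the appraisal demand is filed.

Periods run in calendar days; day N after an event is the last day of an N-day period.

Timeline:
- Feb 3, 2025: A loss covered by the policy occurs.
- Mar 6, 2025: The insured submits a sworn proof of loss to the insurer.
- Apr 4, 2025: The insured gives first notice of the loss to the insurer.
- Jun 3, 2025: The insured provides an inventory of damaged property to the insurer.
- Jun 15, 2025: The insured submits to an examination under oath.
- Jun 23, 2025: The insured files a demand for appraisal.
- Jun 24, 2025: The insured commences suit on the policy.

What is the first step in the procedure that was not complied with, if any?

Step 1: the window is 9–32 days after Feb 3, 2025 (when the loss occurs), so Feb 12, 2025 through Mar 7, 2025; Mar 6, 2025 falls inside that range.
Step 2: the window is 7–17 days after Mar 25, 2025 (end of the 19-day hold period, which began when the sworn proof of loss is submitted on Mar 6, 2025), so Apr 1, 2025 through Apr 11, 2025; Apr 4, 2025 falls inside that range.
Step 3: 29 days after May 6, 2025 (end of the 32-day response period, which began when first notice of loss is given on Apr 4, 2025) is Jun 4, 2025; completed Jun 3, 2025, before the deadline.
Step 4: the window is 10–29 days after Jun 3, 2025 (when the supporting inventory is provided), so Jun 13, 2025 through Jul 2, 2025; done Jun 15, 2025 — within the window.
Step 5: 35 days after Jun 15, 2025 (when the examination under oath is completed) is Jul 20, 2025; completed Jun 23, 2025, before the deadline.
Step 6: the window is 11–41 days after Jun 23, 2025 (when the appraisal demand is filed), so Jul 4, 2025 through Aug 3, 2025; done Jun 24, 2025 — 10 days before the window opened.

Step 6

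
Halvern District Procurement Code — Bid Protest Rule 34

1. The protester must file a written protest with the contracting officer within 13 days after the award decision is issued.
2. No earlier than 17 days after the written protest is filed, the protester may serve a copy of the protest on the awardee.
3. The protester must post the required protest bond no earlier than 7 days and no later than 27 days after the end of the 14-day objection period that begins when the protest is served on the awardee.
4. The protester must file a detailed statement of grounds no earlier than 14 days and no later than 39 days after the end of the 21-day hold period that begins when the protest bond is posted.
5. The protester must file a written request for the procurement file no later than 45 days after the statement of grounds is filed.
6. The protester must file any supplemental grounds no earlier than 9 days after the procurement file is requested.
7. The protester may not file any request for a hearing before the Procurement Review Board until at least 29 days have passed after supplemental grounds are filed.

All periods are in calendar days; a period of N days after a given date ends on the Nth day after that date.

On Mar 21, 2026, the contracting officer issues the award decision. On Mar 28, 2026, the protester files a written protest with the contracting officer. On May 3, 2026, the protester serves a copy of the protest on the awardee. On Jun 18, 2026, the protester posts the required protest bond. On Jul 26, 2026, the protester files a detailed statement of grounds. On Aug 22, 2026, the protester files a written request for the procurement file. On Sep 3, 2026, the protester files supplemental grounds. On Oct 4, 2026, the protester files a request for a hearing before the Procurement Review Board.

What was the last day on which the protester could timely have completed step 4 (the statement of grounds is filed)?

Aug 17, 2026

The protest bond is posted on Jun 18, 2026; the 21-day hold period therefore ends Jul 9, 2026, and step 4 runs from that date. The window is 14–39 days after Jul 9, 2026; it closes on Aug 17, 2026.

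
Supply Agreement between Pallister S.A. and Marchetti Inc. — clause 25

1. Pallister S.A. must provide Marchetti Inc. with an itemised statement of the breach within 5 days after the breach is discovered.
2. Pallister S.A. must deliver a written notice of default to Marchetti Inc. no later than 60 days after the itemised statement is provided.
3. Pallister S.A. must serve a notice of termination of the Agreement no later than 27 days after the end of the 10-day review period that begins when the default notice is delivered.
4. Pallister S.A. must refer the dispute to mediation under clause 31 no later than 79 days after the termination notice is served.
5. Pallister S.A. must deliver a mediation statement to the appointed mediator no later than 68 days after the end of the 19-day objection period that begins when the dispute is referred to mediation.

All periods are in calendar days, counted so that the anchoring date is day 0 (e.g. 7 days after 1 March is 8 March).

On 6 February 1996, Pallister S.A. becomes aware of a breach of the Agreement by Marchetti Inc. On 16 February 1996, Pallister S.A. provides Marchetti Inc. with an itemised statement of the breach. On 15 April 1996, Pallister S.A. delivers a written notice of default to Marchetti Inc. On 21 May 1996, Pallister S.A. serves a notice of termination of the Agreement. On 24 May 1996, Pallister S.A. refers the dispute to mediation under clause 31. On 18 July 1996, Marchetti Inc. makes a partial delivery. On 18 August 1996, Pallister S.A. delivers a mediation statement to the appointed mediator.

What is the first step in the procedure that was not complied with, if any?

Step 1 — counting 5 days from 6 February 1996 (when the breach is discovered) gives a deadline of 11 February 1996; done 16 February 1996 — 5 days late.
The analysis stops there.

Step 1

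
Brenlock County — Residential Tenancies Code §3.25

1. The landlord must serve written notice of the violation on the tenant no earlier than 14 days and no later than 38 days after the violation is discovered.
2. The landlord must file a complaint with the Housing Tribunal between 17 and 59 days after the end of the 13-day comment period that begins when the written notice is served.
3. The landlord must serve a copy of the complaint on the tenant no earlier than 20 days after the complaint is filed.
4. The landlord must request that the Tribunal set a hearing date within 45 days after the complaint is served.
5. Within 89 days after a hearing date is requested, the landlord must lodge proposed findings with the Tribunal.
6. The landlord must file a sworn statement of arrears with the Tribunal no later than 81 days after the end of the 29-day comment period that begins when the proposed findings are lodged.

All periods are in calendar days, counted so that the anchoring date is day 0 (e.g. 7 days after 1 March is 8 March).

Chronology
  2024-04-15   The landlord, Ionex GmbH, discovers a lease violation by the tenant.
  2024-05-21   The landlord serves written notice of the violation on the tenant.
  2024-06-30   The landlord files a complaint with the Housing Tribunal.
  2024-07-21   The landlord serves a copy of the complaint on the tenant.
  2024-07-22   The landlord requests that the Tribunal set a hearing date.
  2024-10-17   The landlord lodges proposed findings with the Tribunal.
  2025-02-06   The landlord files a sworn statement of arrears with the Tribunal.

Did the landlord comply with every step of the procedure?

No

(1) the permitted window runs from 2024-04-15 + 14 = 2024-04-29 to 2024-04-15 + 38 = 2024-05-23; 2024-05-21 falls inside that range.
(2) the permitted window runs from 2024-06-03 + 17 = 2024-06-20 to 2024-06-03 + 59 = 2024-08-01; done 2024-06-30 — within the window.
(3) permitted from 2024-06-30 + 20 days = 2024-07-20 onward; 2024-07-21 is on or after that date.
(4) due by 2024-07-21 + 45 days = 2024-09-04; 2024-07-22 is within that limit.
(5) due by 2024-07-22 + 89 days = 2024-10-19; done 2024-10-17 — timely.
(6) due by 2024-11-15 + 81 days = 2025-02-04; 2025-02-06 misses that deadline by 2 days.
Later steps need not be reached.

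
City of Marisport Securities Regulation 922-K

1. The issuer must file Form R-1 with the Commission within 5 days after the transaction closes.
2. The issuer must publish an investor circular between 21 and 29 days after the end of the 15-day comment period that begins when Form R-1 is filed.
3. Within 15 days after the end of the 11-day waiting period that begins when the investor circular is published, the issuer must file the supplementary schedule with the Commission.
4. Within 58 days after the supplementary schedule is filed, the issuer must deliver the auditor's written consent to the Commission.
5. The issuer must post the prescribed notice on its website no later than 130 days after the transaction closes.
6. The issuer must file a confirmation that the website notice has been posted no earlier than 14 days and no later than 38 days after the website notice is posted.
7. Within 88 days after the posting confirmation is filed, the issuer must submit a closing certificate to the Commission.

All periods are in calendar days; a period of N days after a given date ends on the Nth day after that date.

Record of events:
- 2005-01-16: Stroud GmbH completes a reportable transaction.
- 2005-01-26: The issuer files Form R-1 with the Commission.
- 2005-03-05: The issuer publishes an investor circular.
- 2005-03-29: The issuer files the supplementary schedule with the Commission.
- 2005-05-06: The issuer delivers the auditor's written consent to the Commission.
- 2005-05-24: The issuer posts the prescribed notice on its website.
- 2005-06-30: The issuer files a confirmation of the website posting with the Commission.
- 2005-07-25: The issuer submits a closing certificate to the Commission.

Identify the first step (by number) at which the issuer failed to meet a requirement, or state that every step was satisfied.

Step 1

Step 1 — counting 5 days from 2005-01-16 (when the transaction closes) gives a deadline of 2005-01-21; not done until 2005-01-26, 5 days after the deadline.
No need to go further; step 1 was not satisfied.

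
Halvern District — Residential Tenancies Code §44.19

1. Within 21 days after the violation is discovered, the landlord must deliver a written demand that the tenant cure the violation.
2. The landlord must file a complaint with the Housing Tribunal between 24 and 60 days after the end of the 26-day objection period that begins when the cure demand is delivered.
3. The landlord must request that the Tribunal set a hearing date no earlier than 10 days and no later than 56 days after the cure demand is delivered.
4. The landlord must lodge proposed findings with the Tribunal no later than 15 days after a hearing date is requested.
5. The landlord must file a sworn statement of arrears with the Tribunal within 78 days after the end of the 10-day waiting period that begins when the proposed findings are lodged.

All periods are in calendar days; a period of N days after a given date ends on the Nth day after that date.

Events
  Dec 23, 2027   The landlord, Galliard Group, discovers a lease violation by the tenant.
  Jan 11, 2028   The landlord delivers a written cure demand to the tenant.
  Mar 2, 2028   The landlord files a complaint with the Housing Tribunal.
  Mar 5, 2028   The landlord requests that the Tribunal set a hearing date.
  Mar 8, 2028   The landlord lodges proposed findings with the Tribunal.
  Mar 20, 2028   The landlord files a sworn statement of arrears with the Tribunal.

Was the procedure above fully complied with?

Yes

Step 1: 21 days after Dec 23, 2027 (when the violation is discovered) is Jan 13, 2028; done Jan 11, 2028 — timely.
Step 2: the window is 24–60 days after Feb 6, 2028 (end of the 26-day objection period, which began when the cure demand is delivered on Jan 11, 2028), so Mar 1, 2028 through Apr 6, 2028; done Mar 2, 2028 — within the window.
Step 3: the window is 10–56 days after Jan 11, 2028 (when the cure demand is delivered), so Jan 21, 2028 through Mar 7, 2028; done Mar 5, 2028 — within the window.
Step 4: 15 days after Mar 5, 2028 (when a hearing date is requested) is Mar 20, 2028; Mar 8, 2028 is within that limit.
Step 5: 78 days after Mar 18, 2028 (end of the 10-day waiting period, which began when the proposed findings are lodged on Mar 8, 2028) is Jun 4, 2028; done Mar 20, 2028 — timely.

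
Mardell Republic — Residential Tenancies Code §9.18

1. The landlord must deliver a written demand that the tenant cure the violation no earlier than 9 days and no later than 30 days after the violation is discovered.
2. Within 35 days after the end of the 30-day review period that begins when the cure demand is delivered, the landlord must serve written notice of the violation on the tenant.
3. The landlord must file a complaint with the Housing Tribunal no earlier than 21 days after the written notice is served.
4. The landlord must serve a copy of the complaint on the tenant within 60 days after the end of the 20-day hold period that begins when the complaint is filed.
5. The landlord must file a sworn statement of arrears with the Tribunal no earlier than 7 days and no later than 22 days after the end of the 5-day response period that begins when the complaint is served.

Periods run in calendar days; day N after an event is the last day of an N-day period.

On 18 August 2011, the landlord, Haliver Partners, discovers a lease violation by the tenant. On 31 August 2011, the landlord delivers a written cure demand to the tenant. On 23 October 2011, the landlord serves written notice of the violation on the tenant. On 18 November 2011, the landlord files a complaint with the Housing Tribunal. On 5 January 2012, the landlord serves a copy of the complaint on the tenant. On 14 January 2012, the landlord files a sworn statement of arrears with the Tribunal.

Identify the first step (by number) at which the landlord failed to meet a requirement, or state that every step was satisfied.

Step 1 — 9 and 30 days from 18 August 2011 (when the violation is discovered) are 27 August 2011 and 17 September 2011 respectively; 31 August 2011 falls inside that range.
Step 2 — counting 35 days from 30 September 2011 (end of the 30-day review period, which began when the cure demand is delivered on 31 August 2011) gives a deadline of 4 November 2011; 23 October 2011 is within that limit.
Step 3 — must wait 21 days from 23 October 2011 (when the written notice is served), so not before 13 November 2011; done 18 November 2011 — permitted.
Step 4 — counting 60 days from 8 December 2011 (end of the 20-day hold period, which began when the complaint is filed on 18 November 2011) gives a deadline of 6 February 2012; completed 5 January 2012, before the deadline.
Step 5 — 7 and 22 days from 10 January 2012 (end of the 5-day response period, which began when the complaint is served on 5 January 2012) are 17 January 2012 and 1 February 2012 respectively; 14 January 2012 is 3 days too early.
No need to go further; step 5 was not satisfied.

Step 5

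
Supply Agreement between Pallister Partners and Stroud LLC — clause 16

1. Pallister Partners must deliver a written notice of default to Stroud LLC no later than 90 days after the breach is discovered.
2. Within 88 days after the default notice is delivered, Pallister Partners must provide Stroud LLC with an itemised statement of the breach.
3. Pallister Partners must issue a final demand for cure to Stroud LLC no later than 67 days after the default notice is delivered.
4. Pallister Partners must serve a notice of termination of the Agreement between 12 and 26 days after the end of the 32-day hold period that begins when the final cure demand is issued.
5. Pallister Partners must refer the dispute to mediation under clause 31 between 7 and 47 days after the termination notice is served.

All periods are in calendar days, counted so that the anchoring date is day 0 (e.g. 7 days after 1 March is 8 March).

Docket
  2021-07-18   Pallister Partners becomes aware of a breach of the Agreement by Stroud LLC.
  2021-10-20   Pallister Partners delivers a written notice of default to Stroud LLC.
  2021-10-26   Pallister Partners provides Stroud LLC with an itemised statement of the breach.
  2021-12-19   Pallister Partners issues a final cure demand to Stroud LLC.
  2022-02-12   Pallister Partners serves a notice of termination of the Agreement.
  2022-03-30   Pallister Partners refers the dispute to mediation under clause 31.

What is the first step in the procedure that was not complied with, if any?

(1) due by 2021-07-18 + 90 days = 2021-10-16; 2021-10-20 misses that deadline by 4 days.

Step 1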